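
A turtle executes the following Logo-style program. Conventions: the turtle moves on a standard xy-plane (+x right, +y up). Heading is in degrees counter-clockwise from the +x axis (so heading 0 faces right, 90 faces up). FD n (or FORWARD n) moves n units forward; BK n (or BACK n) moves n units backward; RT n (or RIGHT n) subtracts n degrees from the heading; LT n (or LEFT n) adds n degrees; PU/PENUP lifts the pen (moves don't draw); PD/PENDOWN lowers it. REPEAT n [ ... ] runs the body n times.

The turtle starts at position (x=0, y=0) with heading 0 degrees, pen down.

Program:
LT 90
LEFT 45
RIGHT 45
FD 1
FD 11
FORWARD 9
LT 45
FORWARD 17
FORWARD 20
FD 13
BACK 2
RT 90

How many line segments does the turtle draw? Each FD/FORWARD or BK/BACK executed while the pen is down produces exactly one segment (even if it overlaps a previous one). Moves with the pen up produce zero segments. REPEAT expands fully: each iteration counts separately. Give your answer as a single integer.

Executing turtle program step by step:
Start: pos=(0,0), heading=0, pen down
LT 90: heading 0 -> 90
LT 45: heading 90 -> 135
RT 45: heading 135 -> 90
FD 1: (0,0) -> (0,1) [heading=90, draw]
FD 11: (0,1) -> (0,12) [heading=90, draw]
FD 9: (0,12) -> (0,21) [heading=90, draw]
LT 45: heading 90 -> 135
FD 17: (0,21) -> (-12.021,33.021) [heading=135, draw]
FD 20: (-12.021,33.021) -> (-26.163,47.163) [heading=135, draw]
FD 13: (-26.163,47.163) -> (-35.355,56.355) [heading=135, draw]
BK 2: (-35.355,56.355) -> (-33.941,54.941) [heading=135, draw]
RT 90: heading 135 -> 45
Final: pos=(-33.941,54.941), heading=45, 7 segment(s) drawn
Segments drawn: 7

Answer: 7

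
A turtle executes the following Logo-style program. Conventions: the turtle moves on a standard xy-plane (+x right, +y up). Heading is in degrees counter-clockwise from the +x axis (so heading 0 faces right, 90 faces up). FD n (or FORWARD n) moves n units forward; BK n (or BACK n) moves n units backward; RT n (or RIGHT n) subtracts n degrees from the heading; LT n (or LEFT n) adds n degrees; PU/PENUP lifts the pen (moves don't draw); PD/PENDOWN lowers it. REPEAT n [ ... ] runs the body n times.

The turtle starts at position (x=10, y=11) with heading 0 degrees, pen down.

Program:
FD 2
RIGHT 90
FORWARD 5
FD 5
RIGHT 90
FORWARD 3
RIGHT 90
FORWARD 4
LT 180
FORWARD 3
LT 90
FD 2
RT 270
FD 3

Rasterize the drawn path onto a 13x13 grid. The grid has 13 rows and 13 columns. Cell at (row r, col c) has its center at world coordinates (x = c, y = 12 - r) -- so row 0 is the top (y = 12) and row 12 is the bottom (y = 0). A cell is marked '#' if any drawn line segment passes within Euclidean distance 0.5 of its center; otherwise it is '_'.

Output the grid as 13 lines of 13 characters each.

Segment 0: (10,11) -> (12,11)
Segment 1: (12,11) -> (12,6)
Segment 2: (12,6) -> (12,1)
Segment 3: (12,1) -> (9,1)
Segment 4: (9,1) -> (9,5)
Segment 5: (9,5) -> (9,2)
Segment 6: (9,2) -> (11,2)
Segment 7: (11,2) -> (11,5)

Answer: _____________
__________###
____________#
____________#
____________#
____________#
____________#
_________#_##
_________#_##
_________#_##
_________####
_________####
_____________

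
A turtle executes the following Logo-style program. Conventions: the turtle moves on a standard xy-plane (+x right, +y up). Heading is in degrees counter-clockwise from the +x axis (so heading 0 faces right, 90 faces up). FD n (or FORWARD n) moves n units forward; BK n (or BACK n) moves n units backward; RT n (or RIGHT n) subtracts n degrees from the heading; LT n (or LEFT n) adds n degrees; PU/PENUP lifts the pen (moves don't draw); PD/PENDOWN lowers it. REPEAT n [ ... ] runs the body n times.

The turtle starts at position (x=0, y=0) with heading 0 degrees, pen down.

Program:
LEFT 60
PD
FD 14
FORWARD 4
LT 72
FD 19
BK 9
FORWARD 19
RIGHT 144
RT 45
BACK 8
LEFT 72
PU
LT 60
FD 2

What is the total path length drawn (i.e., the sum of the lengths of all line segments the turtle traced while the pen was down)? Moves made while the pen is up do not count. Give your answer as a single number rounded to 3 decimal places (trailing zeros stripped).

Answer: 73

Derivation:
Executing turtle program step by step:
Start: pos=(0,0), heading=0, pen down
LT 60: heading 0 -> 60
PD: pen down
FD 14: (0,0) -> (7,12.124) [heading=60, draw]
FD 4: (7,12.124) -> (9,15.588) [heading=60, draw]
LT 72: heading 60 -> 132
FD 19: (9,15.588) -> (-3.713,29.708) [heading=132, draw]
BK 9: (-3.713,29.708) -> (2.309,23.02) [heading=132, draw]
FD 19: (2.309,23.02) -> (-10.405,37.14) [heading=132, draw]
RT 144: heading 132 -> 348
RT 45: heading 348 -> 303
BK 8: (-10.405,37.14) -> (-14.762,43.849) [heading=303, draw]
LT 72: heading 303 -> 15
PU: pen up
LT 60: heading 15 -> 75
FD 2: (-14.762,43.849) -> (-14.244,45.781) [heading=75, move]
Final: pos=(-14.244,45.781), heading=75, 6 segment(s) drawn

Segment lengths:
  seg 1: (0,0) -> (7,12.124), length = 14
  seg 2: (7,12.124) -> (9,15.588), length = 4
  seg 3: (9,15.588) -> (-3.713,29.708), length = 19
  seg 4: (-3.713,29.708) -> (2.309,23.02), length = 9
  seg 5: (2.309,23.02) -> (-10.405,37.14), length = 19
  seg 6: (-10.405,37.14) -> (-14.762,43.849), length = 8
Total = 73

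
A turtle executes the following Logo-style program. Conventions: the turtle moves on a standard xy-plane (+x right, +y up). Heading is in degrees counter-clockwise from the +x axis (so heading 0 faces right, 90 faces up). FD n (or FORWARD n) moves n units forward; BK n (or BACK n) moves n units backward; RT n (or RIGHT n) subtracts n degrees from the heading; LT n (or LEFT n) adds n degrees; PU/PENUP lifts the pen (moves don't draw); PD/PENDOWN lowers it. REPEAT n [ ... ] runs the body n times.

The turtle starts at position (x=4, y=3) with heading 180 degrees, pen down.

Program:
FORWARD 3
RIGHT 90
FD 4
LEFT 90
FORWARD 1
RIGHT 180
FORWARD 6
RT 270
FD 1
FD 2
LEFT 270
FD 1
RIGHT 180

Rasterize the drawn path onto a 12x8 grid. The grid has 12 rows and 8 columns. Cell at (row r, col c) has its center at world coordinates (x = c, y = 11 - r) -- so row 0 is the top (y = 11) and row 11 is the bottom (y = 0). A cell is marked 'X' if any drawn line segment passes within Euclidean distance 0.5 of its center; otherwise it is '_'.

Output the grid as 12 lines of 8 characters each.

Segment 0: (4,3) -> (1,3)
Segment 1: (1,3) -> (1,7)
Segment 2: (1,7) -> (0,7)
Segment 3: (0,7) -> (6,7)
Segment 4: (6,7) -> (6,8)
Segment 5: (6,8) -> (6,10)
Segment 6: (6,10) -> (7,10)

Answer: ________
______XX
______X_
______X_
XXXXXXX_
_X______
_X______
_X______
_XXXX___
________
________
________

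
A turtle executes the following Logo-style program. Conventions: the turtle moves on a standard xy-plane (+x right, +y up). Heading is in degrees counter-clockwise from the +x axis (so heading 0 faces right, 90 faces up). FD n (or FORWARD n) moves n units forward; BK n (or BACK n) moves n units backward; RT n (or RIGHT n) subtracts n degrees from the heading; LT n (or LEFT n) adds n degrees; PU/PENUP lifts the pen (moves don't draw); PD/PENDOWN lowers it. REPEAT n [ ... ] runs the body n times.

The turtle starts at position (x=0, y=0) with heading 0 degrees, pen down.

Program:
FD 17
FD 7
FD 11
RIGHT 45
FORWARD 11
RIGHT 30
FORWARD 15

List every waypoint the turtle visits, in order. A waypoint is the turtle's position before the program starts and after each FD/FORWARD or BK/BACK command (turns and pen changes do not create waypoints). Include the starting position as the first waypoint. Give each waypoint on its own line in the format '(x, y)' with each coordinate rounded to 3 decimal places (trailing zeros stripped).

Executing turtle program step by step:
Start: pos=(0,0), heading=0, pen down
FD 17: (0,0) -> (17,0) [heading=0, draw]
FD 7: (17,0) -> (24,0) [heading=0, draw]
FD 11: (24,0) -> (35,0) [heading=0, draw]
RT 45: heading 0 -> 315
FD 11: (35,0) -> (42.778,-7.778) [heading=315, draw]
RT 30: heading 315 -> 285
FD 15: (42.778,-7.778) -> (46.66,-22.267) [heading=285, draw]
Final: pos=(46.66,-22.267), heading=285, 5 segment(s) drawn
Waypoints (6 total):
(0, 0)
(17, 0)
(24, 0)
(35, 0)
(42.778, -7.778)
(46.66, -22.267)

Answer: (0, 0)
(17, 0)
(24, 0)
(35, 0)
(42.778, -7.778)
(46.66, -22.267)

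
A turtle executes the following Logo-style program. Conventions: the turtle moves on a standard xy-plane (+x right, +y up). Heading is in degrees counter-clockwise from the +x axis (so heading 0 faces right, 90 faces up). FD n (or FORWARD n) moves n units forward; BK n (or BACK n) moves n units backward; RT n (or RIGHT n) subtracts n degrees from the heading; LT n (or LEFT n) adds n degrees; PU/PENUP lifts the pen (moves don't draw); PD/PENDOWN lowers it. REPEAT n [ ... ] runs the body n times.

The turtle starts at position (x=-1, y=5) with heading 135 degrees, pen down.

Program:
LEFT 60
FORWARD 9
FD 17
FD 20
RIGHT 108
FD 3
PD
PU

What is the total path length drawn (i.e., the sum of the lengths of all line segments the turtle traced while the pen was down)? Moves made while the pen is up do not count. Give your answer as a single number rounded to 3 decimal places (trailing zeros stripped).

Executing turtle program step by step:
Start: pos=(-1,5), heading=135, pen down
LT 60: heading 135 -> 195
FD 9: (-1,5) -> (-9.693,2.671) [heading=195, draw]
FD 17: (-9.693,2.671) -> (-26.114,-1.729) [heading=195, draw]
FD 20: (-26.114,-1.729) -> (-45.433,-6.906) [heading=195, draw]
RT 108: heading 195 -> 87
FD 3: (-45.433,-6.906) -> (-45.276,-3.91) [heading=87, draw]
PD: pen down
PU: pen up
Final: pos=(-45.276,-3.91), heading=87, 4 segment(s) drawn

Segment lengths:
  seg 1: (-1,5) -> (-9.693,2.671), length = 9
  seg 2: (-9.693,2.671) -> (-26.114,-1.729), length = 17
  seg 3: (-26.114,-1.729) -> (-45.433,-6.906), length = 20
  seg 4: (-45.433,-6.906) -> (-45.276,-3.91), length = 3
Total = 49

Answer: 49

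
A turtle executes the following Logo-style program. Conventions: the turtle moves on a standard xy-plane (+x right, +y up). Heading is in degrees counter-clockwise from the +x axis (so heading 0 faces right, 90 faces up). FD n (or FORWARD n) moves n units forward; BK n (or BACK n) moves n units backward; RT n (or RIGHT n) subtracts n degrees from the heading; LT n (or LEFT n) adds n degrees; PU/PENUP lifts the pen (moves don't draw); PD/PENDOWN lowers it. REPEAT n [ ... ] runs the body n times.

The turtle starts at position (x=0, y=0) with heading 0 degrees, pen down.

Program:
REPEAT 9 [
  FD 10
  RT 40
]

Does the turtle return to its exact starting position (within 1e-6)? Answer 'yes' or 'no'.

Answer: yes

Derivation:
Executing turtle program step by step:
Start: pos=(0,0), heading=0, pen down
REPEAT 9 [
  -- iteration 1/9 --
  FD 10: (0,0) -> (10,0) [heading=0, draw]
  RT 40: heading 0 -> 320
  -- iteration 2/9 --
  FD 10: (10,0) -> (17.66,-6.428) [heading=320, draw]
  RT 40: heading 320 -> 280
  -- iteration 3/9 --
  FD 10: (17.66,-6.428) -> (19.397,-16.276) [heading=280, draw]
  RT 40: heading 280 -> 240
  -- iteration 4/9 --
  FD 10: (19.397,-16.276) -> (14.397,-24.936) [heading=240, draw]
  RT 40: heading 240 -> 200
  -- iteration 5/9 --
  FD 10: (14.397,-24.936) -> (5,-28.356) [heading=200, draw]
  RT 40: heading 200 -> 160
  -- iteration 6/9 --
  FD 10: (5,-28.356) -> (-4.397,-24.936) [heading=160, draw]
  RT 40: heading 160 -> 120
  -- iteration 7/9 --
  FD 10: (-4.397,-24.936) -> (-9.397,-16.276) [heading=120, draw]
  RT 40: heading 120 -> 80
  -- iteration 8/9 --
  FD 10: (-9.397,-16.276) -> (-7.66,-6.428) [heading=80, draw]
  RT 40: heading 80 -> 40
  -- iteration 9/9 --
  FD 10: (-7.66,-6.428) -> (0,0) [heading=40, draw]
  RT 40: heading 40 -> 0
]
Final: pos=(0,0), heading=0, 9 segment(s) drawn

Start position: (0, 0)
Final position: (0, 0)
Distance = 0; < 1e-6 -> CLOSED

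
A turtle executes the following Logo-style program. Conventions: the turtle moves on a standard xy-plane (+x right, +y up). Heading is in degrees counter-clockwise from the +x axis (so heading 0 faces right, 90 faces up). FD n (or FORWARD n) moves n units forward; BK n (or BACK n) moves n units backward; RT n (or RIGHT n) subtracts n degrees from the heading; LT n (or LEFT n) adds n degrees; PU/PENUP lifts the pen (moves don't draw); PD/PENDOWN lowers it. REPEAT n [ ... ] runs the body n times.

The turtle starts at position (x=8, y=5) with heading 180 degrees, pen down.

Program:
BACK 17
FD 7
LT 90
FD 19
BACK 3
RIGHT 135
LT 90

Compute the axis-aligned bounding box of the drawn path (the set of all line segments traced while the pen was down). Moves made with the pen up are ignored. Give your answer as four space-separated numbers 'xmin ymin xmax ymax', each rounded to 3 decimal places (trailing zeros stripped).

Answer: 8 -14 25 5

Derivation:
Executing turtle program step by step:
Start: pos=(8,5), heading=180, pen down
BK 17: (8,5) -> (25,5) [heading=180, draw]
FD 7: (25,5) -> (18,5) [heading=180, draw]
LT 90: heading 180 -> 270
FD 19: (18,5) -> (18,-14) [heading=270, draw]
BK 3: (18,-14) -> (18,-11) [heading=270, draw]
RT 135: heading 270 -> 135
LT 90: heading 135 -> 225
Final: pos=(18,-11), heading=225, 4 segment(s) drawn

Segment endpoints: x in {8, 18, 18, 25}, y in {-14, -11, 5, 5, 5}
xmin=8, ymin=-14, xmax=25, ymax=5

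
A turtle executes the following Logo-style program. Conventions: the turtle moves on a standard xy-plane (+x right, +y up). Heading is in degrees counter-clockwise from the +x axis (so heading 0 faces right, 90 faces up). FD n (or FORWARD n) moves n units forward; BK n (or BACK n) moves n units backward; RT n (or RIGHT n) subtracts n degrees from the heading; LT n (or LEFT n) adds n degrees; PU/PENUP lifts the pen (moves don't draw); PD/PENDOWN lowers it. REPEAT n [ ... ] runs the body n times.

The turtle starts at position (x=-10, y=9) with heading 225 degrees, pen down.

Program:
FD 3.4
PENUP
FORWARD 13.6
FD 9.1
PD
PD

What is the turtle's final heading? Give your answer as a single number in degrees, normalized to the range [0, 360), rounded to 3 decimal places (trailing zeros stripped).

Executing turtle program step by step:
Start: pos=(-10,9), heading=225, pen down
FD 3.4: (-10,9) -> (-12.404,6.596) [heading=225, draw]
PU: pen up
FD 13.6: (-12.404,6.596) -> (-22.021,-3.021) [heading=225, move]
FD 9.1: (-22.021,-3.021) -> (-28.455,-9.455) [heading=225, move]
PD: pen down
PD: pen down
Final: pos=(-28.455,-9.455), heading=225, 1 segment(s) drawn

Answer: 225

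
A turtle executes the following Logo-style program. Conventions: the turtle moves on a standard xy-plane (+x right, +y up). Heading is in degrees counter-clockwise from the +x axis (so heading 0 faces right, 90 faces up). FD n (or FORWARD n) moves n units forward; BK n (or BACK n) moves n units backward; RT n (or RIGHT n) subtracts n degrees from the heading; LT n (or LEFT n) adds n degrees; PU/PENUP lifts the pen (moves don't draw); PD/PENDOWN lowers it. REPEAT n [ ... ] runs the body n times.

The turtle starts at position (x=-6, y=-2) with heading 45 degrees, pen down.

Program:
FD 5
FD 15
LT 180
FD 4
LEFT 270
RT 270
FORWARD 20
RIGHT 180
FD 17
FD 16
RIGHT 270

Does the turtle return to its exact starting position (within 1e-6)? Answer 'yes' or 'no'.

Executing turtle program step by step:
Start: pos=(-6,-2), heading=45, pen down
FD 5: (-6,-2) -> (-2.464,1.536) [heading=45, draw]
FD 15: (-2.464,1.536) -> (8.142,12.142) [heading=45, draw]
LT 180: heading 45 -> 225
FD 4: (8.142,12.142) -> (5.314,9.314) [heading=225, draw]
LT 270: heading 225 -> 135
RT 270: heading 135 -> 225
FD 20: (5.314,9.314) -> (-8.828,-4.828) [heading=225, draw]
RT 180: heading 225 -> 45
FD 17: (-8.828,-4.828) -> (3.192,7.192) [heading=45, draw]
FD 16: (3.192,7.192) -> (14.506,18.506) [heading=45, draw]
RT 270: heading 45 -> 135
Final: pos=(14.506,18.506), heading=135, 6 segment(s) drawn

Start position: (-6, -2)
Final position: (14.506, 18.506)
Distance = 29; >= 1e-6 -> NOT closed

Answer: no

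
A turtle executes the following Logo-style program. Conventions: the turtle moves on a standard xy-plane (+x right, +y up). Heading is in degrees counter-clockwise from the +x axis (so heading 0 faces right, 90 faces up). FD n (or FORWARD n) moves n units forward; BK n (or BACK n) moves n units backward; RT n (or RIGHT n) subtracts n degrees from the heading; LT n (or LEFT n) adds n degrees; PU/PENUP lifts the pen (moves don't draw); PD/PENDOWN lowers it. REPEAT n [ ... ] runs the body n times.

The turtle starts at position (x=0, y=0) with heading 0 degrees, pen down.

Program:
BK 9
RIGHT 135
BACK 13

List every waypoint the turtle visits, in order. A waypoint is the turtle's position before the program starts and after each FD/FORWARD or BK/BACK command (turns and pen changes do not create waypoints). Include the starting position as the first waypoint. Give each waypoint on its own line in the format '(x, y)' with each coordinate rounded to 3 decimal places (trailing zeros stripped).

Answer: (0, 0)
(-9, 0)
(0.192, 9.192)

Derivation:
Executing turtle program step by step:
Start: pos=(0,0), heading=0, pen down
BK 9: (0,0) -> (-9,0) [heading=0, draw]
RT 135: heading 0 -> 225
BK 13: (-9,0) -> (0.192,9.192) [heading=225, draw]
Final: pos=(0.192,9.192), heading=225, 2 segment(s) drawn
Waypoints (3 total):
(0, 0)
(-9, 0)
(0.192, 9.192)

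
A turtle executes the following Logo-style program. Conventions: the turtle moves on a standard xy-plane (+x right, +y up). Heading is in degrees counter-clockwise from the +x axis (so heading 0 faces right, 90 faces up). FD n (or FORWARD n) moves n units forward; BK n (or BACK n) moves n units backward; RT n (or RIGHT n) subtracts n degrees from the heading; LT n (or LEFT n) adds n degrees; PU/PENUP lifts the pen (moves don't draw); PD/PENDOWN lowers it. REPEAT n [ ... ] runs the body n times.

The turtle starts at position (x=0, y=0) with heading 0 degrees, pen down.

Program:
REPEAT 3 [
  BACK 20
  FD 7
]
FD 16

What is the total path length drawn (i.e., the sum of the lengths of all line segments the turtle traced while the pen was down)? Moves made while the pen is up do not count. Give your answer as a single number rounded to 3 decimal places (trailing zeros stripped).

Answer: 97

Derivation:
Executing turtle program step by step:
Start: pos=(0,0), heading=0, pen down
REPEAT 3 [
  -- iteration 1/3 --
  BK 20: (0,0) -> (-20,0) [heading=0, draw]
  FD 7: (-20,0) -> (-13,0) [heading=0, draw]
  -- iteration 2/3 --
  BK 20: (-13,0) -> (-33,0) [heading=0, draw]
  FD 7: (-33,0) -> (-26,0) [heading=0, draw]
  -- iteration 3/3 --
  BK 20: (-26,0) -> (-46,0) [heading=0, draw]
  FD 7: (-46,0) -> (-39,0) [heading=0, draw]
]
FD 16: (-39,0) -> (-23,0) [heading=0, draw]
Final: pos=(-23,0), heading=0, 7 segment(s) drawn

Segment lengths:
  seg 1: (0,0) -> (-20,0), length = 20
  seg 2: (-20,0) -> (-13,0), length = 7
  seg 3: (-13,0) -> (-33,0), length = 20
  seg 4: (-33,0) -> (-26,0), length = 7
  seg 5: (-26,0) -> (-46,0), length = 20
  seg 6: (-46,0) -> (-39,0), length = 7
  seg 7: (-39,0) -> (-23,0), length = 16
Total = 97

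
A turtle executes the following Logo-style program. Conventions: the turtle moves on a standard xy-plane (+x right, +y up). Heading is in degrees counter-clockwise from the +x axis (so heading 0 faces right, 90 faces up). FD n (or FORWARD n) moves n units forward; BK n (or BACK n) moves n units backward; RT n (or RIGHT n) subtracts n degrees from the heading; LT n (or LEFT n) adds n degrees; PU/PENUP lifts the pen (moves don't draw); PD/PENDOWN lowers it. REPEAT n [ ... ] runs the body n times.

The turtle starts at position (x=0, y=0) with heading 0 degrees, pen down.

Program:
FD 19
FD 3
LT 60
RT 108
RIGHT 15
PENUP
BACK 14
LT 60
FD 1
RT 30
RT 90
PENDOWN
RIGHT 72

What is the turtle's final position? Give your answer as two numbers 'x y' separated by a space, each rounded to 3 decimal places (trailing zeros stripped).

Executing turtle program step by step:
Start: pos=(0,0), heading=0, pen down
FD 19: (0,0) -> (19,0) [heading=0, draw]
FD 3: (19,0) -> (22,0) [heading=0, draw]
LT 60: heading 0 -> 60
RT 108: heading 60 -> 312
RT 15: heading 312 -> 297
PU: pen up
BK 14: (22,0) -> (15.644,12.474) [heading=297, move]
LT 60: heading 297 -> 357
FD 1: (15.644,12.474) -> (16.643,12.422) [heading=357, move]
RT 30: heading 357 -> 327
RT 90: heading 327 -> 237
PD: pen down
RT 72: heading 237 -> 165
Final: pos=(16.643,12.422), heading=165, 2 segment(s) drawn

Answer: 16.643 12.422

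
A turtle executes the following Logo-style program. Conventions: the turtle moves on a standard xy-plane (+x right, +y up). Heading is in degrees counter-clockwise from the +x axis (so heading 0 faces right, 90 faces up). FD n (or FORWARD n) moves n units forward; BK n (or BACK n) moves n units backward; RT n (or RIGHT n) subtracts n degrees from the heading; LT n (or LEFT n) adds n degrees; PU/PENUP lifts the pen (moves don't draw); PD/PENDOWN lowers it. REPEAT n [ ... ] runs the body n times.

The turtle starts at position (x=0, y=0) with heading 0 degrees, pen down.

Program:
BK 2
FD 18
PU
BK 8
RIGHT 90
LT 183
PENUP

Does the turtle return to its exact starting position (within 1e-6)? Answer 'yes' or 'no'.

Executing turtle program step by step:
Start: pos=(0,0), heading=0, pen down
BK 2: (0,0) -> (-2,0) [heading=0, draw]
FD 18: (-2,0) -> (16,0) [heading=0, draw]
PU: pen up
BK 8: (16,0) -> (8,0) [heading=0, move]
RT 90: heading 0 -> 270
LT 183: heading 270 -> 93
PU: pen up
Final: pos=(8,0), heading=93, 2 segment(s) drawn

Start position: (0, 0)
Final position: (8, 0)
Distance = 8; >= 1e-6 -> NOT closed

Answer: no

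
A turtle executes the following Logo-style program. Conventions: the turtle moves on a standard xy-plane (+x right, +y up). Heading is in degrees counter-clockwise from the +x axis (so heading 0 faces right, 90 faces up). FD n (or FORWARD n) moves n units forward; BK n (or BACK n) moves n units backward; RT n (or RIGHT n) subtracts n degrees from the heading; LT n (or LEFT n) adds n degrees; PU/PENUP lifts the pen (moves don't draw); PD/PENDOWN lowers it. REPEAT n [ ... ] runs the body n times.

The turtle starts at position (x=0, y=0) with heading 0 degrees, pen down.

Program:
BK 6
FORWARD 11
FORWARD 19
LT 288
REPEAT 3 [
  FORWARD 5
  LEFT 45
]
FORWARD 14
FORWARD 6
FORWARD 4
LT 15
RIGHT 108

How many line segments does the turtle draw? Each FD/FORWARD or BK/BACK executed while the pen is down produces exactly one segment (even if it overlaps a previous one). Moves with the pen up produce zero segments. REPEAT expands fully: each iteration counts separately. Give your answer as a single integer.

Answer: 9

Derivation:
Executing turtle program step by step:
Start: pos=(0,0), heading=0, pen down
BK 6: (0,0) -> (-6,0) [heading=0, draw]
FD 11: (-6,0) -> (5,0) [heading=0, draw]
FD 19: (5,0) -> (24,0) [heading=0, draw]
LT 288: heading 0 -> 288
REPEAT 3 [
  -- iteration 1/3 --
  FD 5: (24,0) -> (25.545,-4.755) [heading=288, draw]
  LT 45: heading 288 -> 333
  -- iteration 2/3 --
  FD 5: (25.545,-4.755) -> (30,-7.025) [heading=333, draw]
  LT 45: heading 333 -> 18
  -- iteration 3/3 --
  FD 5: (30,-7.025) -> (34.755,-5.48) [heading=18, draw]
  LT 45: heading 18 -> 63
]
FD 14: (34.755,-5.48) -> (41.111,6.994) [heading=63, draw]
FD 6: (41.111,6.994) -> (43.835,12.34) [heading=63, draw]
FD 4: (43.835,12.34) -> (45.651,15.904) [heading=63, draw]
LT 15: heading 63 -> 78
RT 108: heading 78 -> 330
Final: pos=(45.651,15.904), heading=330, 9 segment(s) drawn
Segments drawn: 9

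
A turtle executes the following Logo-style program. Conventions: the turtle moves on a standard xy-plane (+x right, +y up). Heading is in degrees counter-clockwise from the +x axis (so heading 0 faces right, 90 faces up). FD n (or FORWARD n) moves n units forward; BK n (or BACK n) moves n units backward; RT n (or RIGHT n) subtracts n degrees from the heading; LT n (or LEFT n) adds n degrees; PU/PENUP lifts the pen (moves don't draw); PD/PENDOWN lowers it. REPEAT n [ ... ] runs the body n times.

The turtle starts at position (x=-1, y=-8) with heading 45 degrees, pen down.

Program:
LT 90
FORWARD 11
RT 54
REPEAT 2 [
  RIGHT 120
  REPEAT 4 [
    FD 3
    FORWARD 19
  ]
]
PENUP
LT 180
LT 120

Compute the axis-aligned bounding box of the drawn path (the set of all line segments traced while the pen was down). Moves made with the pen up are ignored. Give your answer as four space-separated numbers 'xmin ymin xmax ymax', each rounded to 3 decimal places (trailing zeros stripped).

Executing turtle program step by step:
Start: pos=(-1,-8), heading=45, pen down
LT 90: heading 45 -> 135
FD 11: (-1,-8) -> (-8.778,-0.222) [heading=135, draw]
RT 54: heading 135 -> 81
REPEAT 2 [
  -- iteration 1/2 --
  RT 120: heading 81 -> 321
  REPEAT 4 [
    -- iteration 1/4 --
    FD 3: (-8.778,-0.222) -> (-6.447,-2.11) [heading=321, draw]
    FD 19: (-6.447,-2.11) -> (8.319,-14.067) [heading=321, draw]
    -- iteration 2/4 --
    FD 3: (8.319,-14.067) -> (10.65,-15.955) [heading=321, draw]
    FD 19: (10.65,-15.955) -> (25.416,-27.912) [heading=321, draw]
    -- iteration 3/4 --
    FD 3: (25.416,-27.912) -> (27.748,-29.8) [heading=321, draw]
    FD 19: (27.748,-29.8) -> (42.513,-41.757) [heading=321, draw]
    -- iteration 4/4 --
    FD 3: (42.513,-41.757) -> (44.845,-43.645) [heading=321, draw]
    FD 19: (44.845,-43.645) -> (59.611,-55.602) [heading=321, draw]
  ]
  -- iteration 2/2 --
  RT 120: heading 321 -> 201
  REPEAT 4 [
    -- iteration 1/4 --
    FD 3: (59.611,-55.602) -> (56.81,-56.677) [heading=201, draw]
    FD 19: (56.81,-56.677) -> (39.072,-63.486) [heading=201, draw]
    -- iteration 2/4 --
    FD 3: (39.072,-63.486) -> (36.271,-64.561) [heading=201, draw]
    FD 19: (36.271,-64.561) -> (18.533,-71.37) [heading=201, draw]
    -- iteration 3/4 --
    FD 3: (18.533,-71.37) -> (15.732,-72.445) [heading=201, draw]
    FD 19: (15.732,-72.445) -> (-2.006,-79.254) [heading=201, draw]
    -- iteration 4/4 --
    FD 3: (-2.006,-79.254) -> (-4.806,-80.329) [heading=201, draw]
    FD 19: (-4.806,-80.329) -> (-22.544,-87.138) [heading=201, draw]
  ]
]
PU: pen up
LT 180: heading 201 -> 21
LT 120: heading 21 -> 141
Final: pos=(-22.544,-87.138), heading=141, 17 segment(s) drawn

Segment endpoints: x in {-22.544, -8.778, -6.447, -4.806, -2.006, -1, 8.319, 10.65, 15.732, 18.533, 25.416, 27.748, 36.271, 39.072, 42.513, 44.845, 56.81, 59.611}, y in {-87.138, -80.329, -79.254, -72.445, -71.37, -64.561, -63.486, -56.677, -55.602, -43.645, -41.757, -29.8, -27.912, -15.955, -14.067, -8, -2.11, -0.222}
xmin=-22.544, ymin=-87.138, xmax=59.611, ymax=-0.222

Answer: -22.544 -87.138 59.611 -0.222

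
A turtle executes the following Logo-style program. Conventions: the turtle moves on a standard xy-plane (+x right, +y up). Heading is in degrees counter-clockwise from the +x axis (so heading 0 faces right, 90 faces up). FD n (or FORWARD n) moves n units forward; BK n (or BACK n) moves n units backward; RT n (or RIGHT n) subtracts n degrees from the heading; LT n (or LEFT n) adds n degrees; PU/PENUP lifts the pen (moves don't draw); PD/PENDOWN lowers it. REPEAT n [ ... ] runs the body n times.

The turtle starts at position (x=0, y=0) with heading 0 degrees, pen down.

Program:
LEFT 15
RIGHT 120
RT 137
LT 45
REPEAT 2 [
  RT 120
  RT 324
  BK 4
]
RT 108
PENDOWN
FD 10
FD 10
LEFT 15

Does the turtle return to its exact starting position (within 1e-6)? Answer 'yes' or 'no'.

Answer: no

Derivation:
Executing turtle program step by step:
Start: pos=(0,0), heading=0, pen down
LT 15: heading 0 -> 15
RT 120: heading 15 -> 255
RT 137: heading 255 -> 118
LT 45: heading 118 -> 163
REPEAT 2 [
  -- iteration 1/2 --
  RT 120: heading 163 -> 43
  RT 324: heading 43 -> 79
  BK 4: (0,0) -> (-0.763,-3.927) [heading=79, draw]
  -- iteration 2/2 --
  RT 120: heading 79 -> 319
  RT 324: heading 319 -> 355
  BK 4: (-0.763,-3.927) -> (-4.748,-3.578) [heading=355, draw]
]
RT 108: heading 355 -> 247
PD: pen down
FD 10: (-4.748,-3.578) -> (-8.655,-12.783) [heading=247, draw]
FD 10: (-8.655,-12.783) -> (-12.563,-21.988) [heading=247, draw]
LT 15: heading 247 -> 262
Final: pos=(-12.563,-21.988), heading=262, 4 segment(s) drawn

Start position: (0, 0)
Final position: (-12.563, -21.988)
Distance = 25.324; >= 1e-6 -> NOT closed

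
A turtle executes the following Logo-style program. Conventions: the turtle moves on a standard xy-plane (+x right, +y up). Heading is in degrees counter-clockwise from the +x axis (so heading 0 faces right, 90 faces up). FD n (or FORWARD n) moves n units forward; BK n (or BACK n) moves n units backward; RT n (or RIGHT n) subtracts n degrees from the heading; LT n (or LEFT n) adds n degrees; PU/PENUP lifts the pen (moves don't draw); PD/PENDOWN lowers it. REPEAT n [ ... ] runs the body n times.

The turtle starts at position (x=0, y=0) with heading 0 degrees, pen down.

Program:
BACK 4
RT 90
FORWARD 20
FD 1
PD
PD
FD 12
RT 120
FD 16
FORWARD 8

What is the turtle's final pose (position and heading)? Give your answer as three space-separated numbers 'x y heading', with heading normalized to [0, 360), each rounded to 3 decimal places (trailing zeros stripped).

Answer: -24.785 -21 150

Derivation:
Executing turtle program step by step:
Start: pos=(0,0), heading=0, pen down
BK 4: (0,0) -> (-4,0) [heading=0, draw]
RT 90: heading 0 -> 270
FD 20: (-4,0) -> (-4,-20) [heading=270, draw]
FD 1: (-4,-20) -> (-4,-21) [heading=270, draw]
PD: pen down
PD: pen down
FD 12: (-4,-21) -> (-4,-33) [heading=270, draw]
RT 120: heading 270 -> 150
FD 16: (-4,-33) -> (-17.856,-25) [heading=150, draw]
FD 8: (-17.856,-25) -> (-24.785,-21) [heading=150, draw]
Final: pos=(-24.785,-21), heading=150, 6 segment(s) drawn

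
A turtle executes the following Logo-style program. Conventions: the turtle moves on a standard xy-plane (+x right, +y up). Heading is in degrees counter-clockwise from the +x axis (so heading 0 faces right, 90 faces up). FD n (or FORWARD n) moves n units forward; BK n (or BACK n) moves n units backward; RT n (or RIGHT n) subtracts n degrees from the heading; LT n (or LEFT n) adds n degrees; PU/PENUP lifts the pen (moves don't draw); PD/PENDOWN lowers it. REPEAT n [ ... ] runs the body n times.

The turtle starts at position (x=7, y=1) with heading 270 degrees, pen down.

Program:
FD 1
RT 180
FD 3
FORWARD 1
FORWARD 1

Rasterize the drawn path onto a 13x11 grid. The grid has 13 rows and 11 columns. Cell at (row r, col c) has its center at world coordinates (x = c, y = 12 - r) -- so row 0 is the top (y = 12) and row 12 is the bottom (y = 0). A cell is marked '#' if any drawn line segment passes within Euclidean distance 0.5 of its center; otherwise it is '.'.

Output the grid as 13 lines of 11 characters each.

Segment 0: (7,1) -> (7,0)
Segment 1: (7,0) -> (7,3)
Segment 2: (7,3) -> (7,4)
Segment 3: (7,4) -> (7,5)

Answer: ...........
...........
...........
...........
...........
...........
...........
.......#...
.......#...
.......#...
.......#...
.......#...
.......#...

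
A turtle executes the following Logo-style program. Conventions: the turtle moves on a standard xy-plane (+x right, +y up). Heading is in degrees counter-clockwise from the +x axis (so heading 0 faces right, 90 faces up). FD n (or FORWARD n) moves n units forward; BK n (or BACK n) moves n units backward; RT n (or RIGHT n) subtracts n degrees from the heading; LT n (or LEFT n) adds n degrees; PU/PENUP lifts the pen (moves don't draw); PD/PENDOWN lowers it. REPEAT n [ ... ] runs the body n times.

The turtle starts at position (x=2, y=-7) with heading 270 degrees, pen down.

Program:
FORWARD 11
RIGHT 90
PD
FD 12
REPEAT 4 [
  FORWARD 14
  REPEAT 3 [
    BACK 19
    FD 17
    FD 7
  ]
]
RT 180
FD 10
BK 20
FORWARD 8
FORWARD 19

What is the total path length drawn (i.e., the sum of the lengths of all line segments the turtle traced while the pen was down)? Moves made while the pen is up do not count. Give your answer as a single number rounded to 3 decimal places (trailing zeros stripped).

Answer: 652

Derivation:
Executing turtle program step by step:
Start: pos=(2,-7), heading=270, pen down
FD 11: (2,-7) -> (2,-18) [heading=270, draw]
RT 90: heading 270 -> 180
PD: pen down
FD 12: (2,-18) -> (-10,-18) [heading=180, draw]
REPEAT 4 [
  -- iteration 1/4 --
  FD 14: (-10,-18) -> (-24,-18) [heading=180, draw]
  REPEAT 3 [
    -- iteration 1/3 --
    BK 19: (-24,-18) -> (-5,-18) [heading=180, draw]
    FD 17: (-5,-18) -> (-22,-18) [heading=180, draw]
    FD 7: (-22,-18) -> (-29,-18) [heading=180, draw]
    -- iteration 2/3 --
    BK 19: (-29,-18) -> (-10,-18) [heading=180, draw]
    FD 17: (-10,-18) -> (-27,-18) [heading=180, draw]
    FD 7: (-27,-18) -> (-34,-18) [heading=180, draw]
    -- iteration 3/3 --
    BK 19: (-34,-18) -> (-15,-18) [heading=180, draw]
    FD 17: (-15,-18) -> (-32,-18) [heading=180, draw]
    FD 7: (-32,-18) -> (-39,-18) [heading=180, draw]
  ]
  -- iteration 2/4 --
  FD 14: (-39,-18) -> (-53,-18) [heading=180, draw]
  REPEAT 3 [
    -- iteration 1/3 --
    BK 19: (-53,-18) -> (-34,-18) [heading=180, draw]
    FD 17: (-34,-18) -> (-51,-18) [heading=180, draw]
    FD 7: (-51,-18) -> (-58,-18) [heading=180, draw]
    -- iteration 2/3 --
    BK 19: (-58,-18) -> (-39,-18) [heading=180, draw]
    FD 17: (-39,-18) -> (-56,-18) [heading=180, draw]
    FD 7: (-56,-18) -> (-63,-18) [heading=180, draw]
    -- iteration 3/3 --
    BK 19: (-63,-18) -> (-44,-18) [heading=180, draw]
    FD 17: (-44,-18) -> (-61,-18) [heading=180, draw]
    FD 7: (-61,-18) -> (-68,-18) [heading=180, draw]
  ]
  -- iteration 3/4 --
  FD 14: (-68,-18) -> (-82,-18) [heading=180, draw]
  REPEAT 3 [
    -- iteration 1/3 --
    BK 19: (-82,-18) -> (-63,-18) [heading=180, draw]
    FD 17: (-63,-18) -> (-80,-18) [heading=180, draw]
    FD 7: (-80,-18) -> (-87,-18) [heading=180, draw]
    -- iteration 2/3 --
    BK 19: (-87,-18) -> (-68,-18) [heading=180, draw]
    FD 17: (-68,-18) -> (-85,-18) [heading=180, draw]
    FD 7: (-85,-18) -> (-92,-18) [heading=180, draw]
    -- iteration 3/3 --
    BK 19: (-92,-18) -> (-73,-18) [heading=180, draw]
    FD 17: (-73,-18) -> (-90,-18) [heading=180, draw]
    FD 7: (-90,-18) -> (-97,-18) [heading=180, draw]
  ]
  -- iteration 4/4 --
  FD 14: (-97,-18) -> (-111,-18) [heading=180, draw]
  REPEAT 3 [
    -- iteration 1/3 --
    BK 19: (-111,-18) -> (-92,-18) [heading=180, draw]
    FD 17: (-92,-18) -> (-109,-18) [heading=180, draw]
    FD 7: (-109,-18) -> (-116,-18) [heading=180, draw]
    -- iteration 2/3 --
    BK 19: (-116,-18) -> (-97,-18) [heading=180, draw]
    FD 17: (-97,-18) -> (-114,-18) [heading=180, draw]
    FD 7: (-114,-18) -> (-121,-18) [heading=180, draw]
    -- iteration 3/3 --
    BK 19: (-121,-18) -> (-102,-18) [heading=180, draw]
    FD 17: (-102,-18) -> (-119,-18) [heading=180, draw]
    FD 7: (-119,-18) -> (-126,-18) [heading=180, draw]
  ]
]
RT 180: heading 180 -> 0
FD 10: (-126,-18) -> (-116,-18) [heading=0, draw]
BK 20: (-116,-18) -> (-136,-18) [heading=0, draw]
FD 8: (-136,-18) -> (-128,-18) [heading=0, draw]
FD 19: (-128,-18) -> (-109,-18) [heading=0, draw]
Final: pos=(-109,-18), heading=0, 46 segment(s) drawn

Segment lengths:
  seg 1: (2,-7) -> (2,-18), length = 11
  seg 2: (2,-18) -> (-10,-18), length = 12
  seg 3: (-10,-18) -> (-24,-18), length = 14
  seg 4: (-24,-18) -> (-5,-18), length = 19
  seg 5: (-5,-18) -> (-22,-18), length = 17
  seg 6: (-22,-18) -> (-29,-18), length = 7
  seg 7: (-29,-18) -> (-10,-18), length = 19
  seg 8: (-10,-18) -> (-27,-18), length = 17
  seg 9: (-27,-18) -> (-34,-18), length = 7
  seg 10: (-34,-18) -> (-15,-18), length = 19
  seg 11: (-15,-18) -> (-32,-18), length = 17
  seg 12: (-32,-18) -> (-39,-18), length = 7
  seg 13: (-39,-18) -> (-53,-18), length = 14
  seg 14: (-53,-18) -> (-34,-18), length = 19
  seg 15: (-34,-18) -> (-51,-18), length = 17
  seg 16: (-51,-18) -> (-58,-18), length = 7
  seg 17: (-58,-18) -> (-39,-18), length = 19
  seg 18: (-39,-18) -> (-56,-18), length = 17
  seg 19: (-56,-18) -> (-63,-18), length = 7
  seg 20: (-63,-18) -> (-44,-18), length = 19
  seg 21: (-44,-18) -> (-61,-18), length = 17
  seg 22: (-61,-18) -> (-68,-18), length = 7
  seg 23: (-68,-18) -> (-82,-18), length = 14
  seg 24: (-82,-18) -> (-63,-18), length = 19
  seg 25: (-63,-18) -> (-80,-18), length = 17
  seg 26: (-80,-18) -> (-87,-18), length = 7
  seg 27: (-87,-18) -> (-68,-18), length = 19
  seg 28: (-68,-18) -> (-85,-18), length = 17
  seg 29: (-85,-18) -> (-92,-18), length = 7
  seg 30: (-92,-18) -> (-73,-18), length = 19
  seg 31: (-73,-18) -> (-90,-18), length = 17
  seg 32: (-90,-18) -> (-97,-18), length = 7
  seg 33: (-97,-18) -> (-111,-18), length = 14
  seg 34: (-111,-18) -> (-92,-18), length = 19
  seg 35: (-92,-18) -> (-109,-18), length = 17
  seg 36: (-109,-18) -> (-116,-18), length = 7
  seg 37: (-116,-18) -> (-97,-18), length = 19
  seg 38: (-97,-18) -> (-114,-18), length = 17
  seg 39: (-114,-18) -> (-121,-18), length = 7
  seg 40: (-121,-18) -> (-102,-18), length = 19
  seg 41: (-102,-18) -> (-119,-18), length = 17
  seg 42: (-119,-18) -> (-126,-18), length = 7
  seg 43: (-126,-18) -> (-116,-18), length = 10
  seg 44: (-116,-18) -> (-136,-18), length = 20
  seg 45: (-136,-18) -> (-128,-18), length = 8
  seg 46: (-128,-18) -> (-109,-18), length = 19
Total = 652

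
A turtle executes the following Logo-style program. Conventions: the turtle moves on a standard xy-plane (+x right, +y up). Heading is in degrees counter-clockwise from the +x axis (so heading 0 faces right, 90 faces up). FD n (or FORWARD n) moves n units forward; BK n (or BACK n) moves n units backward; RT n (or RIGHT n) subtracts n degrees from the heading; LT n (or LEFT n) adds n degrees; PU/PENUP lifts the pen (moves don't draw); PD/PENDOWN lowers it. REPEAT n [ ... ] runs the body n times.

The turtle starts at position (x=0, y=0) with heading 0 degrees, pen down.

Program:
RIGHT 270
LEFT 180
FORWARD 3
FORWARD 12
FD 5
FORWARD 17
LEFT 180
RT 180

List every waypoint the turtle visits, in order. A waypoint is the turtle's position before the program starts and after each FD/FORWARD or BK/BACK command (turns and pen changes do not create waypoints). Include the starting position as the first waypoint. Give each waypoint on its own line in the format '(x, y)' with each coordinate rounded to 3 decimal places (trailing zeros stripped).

Answer: (0, 0)
(0, -3)
(0, -15)
(0, -20)
(0, -37)

Derivation:
Executing turtle program step by step:
Start: pos=(0,0), heading=0, pen down
RT 270: heading 0 -> 90
LT 180: heading 90 -> 270
FD 3: (0,0) -> (0,-3) [heading=270, draw]
FD 12: (0,-3) -> (0,-15) [heading=270, draw]
FD 5: (0,-15) -> (0,-20) [heading=270, draw]
FD 17: (0,-20) -> (0,-37) [heading=270, draw]
LT 180: heading 270 -> 90
RT 180: heading 90 -> 270
Final: pos=(0,-37), heading=270, 4 segment(s) drawn
Waypoints (5 total):
(0, 0)
(0, -3)
(0, -15)
(0, -20)
(0, -37)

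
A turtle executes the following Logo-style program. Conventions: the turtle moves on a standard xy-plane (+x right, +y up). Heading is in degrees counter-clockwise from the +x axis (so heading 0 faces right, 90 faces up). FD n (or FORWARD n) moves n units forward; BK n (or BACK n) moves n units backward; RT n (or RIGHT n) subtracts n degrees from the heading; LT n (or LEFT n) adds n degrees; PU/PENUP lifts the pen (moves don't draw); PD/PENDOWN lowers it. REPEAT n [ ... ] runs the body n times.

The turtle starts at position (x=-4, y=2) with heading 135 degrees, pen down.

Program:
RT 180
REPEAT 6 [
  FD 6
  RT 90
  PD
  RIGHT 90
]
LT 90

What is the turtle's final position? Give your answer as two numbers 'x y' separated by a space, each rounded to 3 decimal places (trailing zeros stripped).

Executing turtle program step by step:
Start: pos=(-4,2), heading=135, pen down
RT 180: heading 135 -> 315
REPEAT 6 [
  -- iteration 1/6 --
  FD 6: (-4,2) -> (0.243,-2.243) [heading=315, draw]
  RT 90: heading 315 -> 225
  PD: pen down
  RT 90: heading 225 -> 135
  -- iteration 2/6 --
  FD 6: (0.243,-2.243) -> (-4,2) [heading=135, draw]
  RT 90: heading 135 -> 45
  PD: pen down
  RT 90: heading 45 -> 315
  -- iteration 3/6 --
  FD 6: (-4,2) -> (0.243,-2.243) [heading=315, draw]
  RT 90: heading 315 -> 225
  PD: pen down
  RT 90: heading 225 -> 135
  -- iteration 4/6 --
  FD 6: (0.243,-2.243) -> (-4,2) [heading=135, draw]
  RT 90: heading 135 -> 45
  PD: pen down
  RT 90: heading 45 -> 315
  -- iteration 5/6 --
  FD 6: (-4,2) -> (0.243,-2.243) [heading=315, draw]
  RT 90: heading 315 -> 225
  PD: pen down
  RT 90: heading 225 -> 135
  -- iteration 6/6 --
  FD 6: (0.243,-2.243) -> (-4,2) [heading=135, draw]
  RT 90: heading 135 -> 45
  PD: pen down
  RT 90: heading 45 -> 315
]
LT 90: heading 315 -> 45
Final: pos=(-4,2), heading=45, 6 segment(s) drawn

Answer: -4 2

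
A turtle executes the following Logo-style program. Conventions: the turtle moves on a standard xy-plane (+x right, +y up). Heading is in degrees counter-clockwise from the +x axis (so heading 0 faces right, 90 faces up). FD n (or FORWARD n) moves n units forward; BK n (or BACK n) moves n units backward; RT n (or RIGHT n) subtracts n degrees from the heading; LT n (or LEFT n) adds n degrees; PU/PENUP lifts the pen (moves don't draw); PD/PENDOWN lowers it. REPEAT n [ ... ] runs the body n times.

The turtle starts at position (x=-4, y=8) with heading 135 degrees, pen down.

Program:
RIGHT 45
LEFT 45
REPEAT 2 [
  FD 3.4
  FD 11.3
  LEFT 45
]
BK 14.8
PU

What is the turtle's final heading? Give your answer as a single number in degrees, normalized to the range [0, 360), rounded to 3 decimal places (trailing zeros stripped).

Executing turtle program step by step:
Start: pos=(-4,8), heading=135, pen down
RT 45: heading 135 -> 90
LT 45: heading 90 -> 135
REPEAT 2 [
  -- iteration 1/2 --
  FD 3.4: (-4,8) -> (-6.404,10.404) [heading=135, draw]
  FD 11.3: (-6.404,10.404) -> (-14.394,18.394) [heading=135, draw]
  LT 45: heading 135 -> 180
  -- iteration 2/2 --
  FD 3.4: (-14.394,18.394) -> (-17.794,18.394) [heading=180, draw]
  FD 11.3: (-17.794,18.394) -> (-29.094,18.394) [heading=180, draw]
  LT 45: heading 180 -> 225
]
BK 14.8: (-29.094,18.394) -> (-18.629,28.86) [heading=225, draw]
PU: pen up
Final: pos=(-18.629,28.86), heading=225, 5 segment(s) drawn

Answer: 225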